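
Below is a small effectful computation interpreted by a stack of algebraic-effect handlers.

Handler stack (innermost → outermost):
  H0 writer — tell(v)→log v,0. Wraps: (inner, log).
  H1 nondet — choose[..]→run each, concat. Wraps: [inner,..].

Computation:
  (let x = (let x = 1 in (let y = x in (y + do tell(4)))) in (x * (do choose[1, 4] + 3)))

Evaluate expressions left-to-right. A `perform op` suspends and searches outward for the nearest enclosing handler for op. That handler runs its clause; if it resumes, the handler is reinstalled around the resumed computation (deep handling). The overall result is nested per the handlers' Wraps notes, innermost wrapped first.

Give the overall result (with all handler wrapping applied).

Working:
tell(4) @ H0 ⇒ log+=4
choose[1, 4] @ H1
  branch[0] choose=1:
    H0 returns (4, (4))
    H1 returns [(4, (4))]
  branch[1] choose=4:
    H0 returns (7, (4))
    H1 returns [(7, (4))]
= [(4, (4)), (7, (4))]

Answer: [(4, (4)), (7, (4))]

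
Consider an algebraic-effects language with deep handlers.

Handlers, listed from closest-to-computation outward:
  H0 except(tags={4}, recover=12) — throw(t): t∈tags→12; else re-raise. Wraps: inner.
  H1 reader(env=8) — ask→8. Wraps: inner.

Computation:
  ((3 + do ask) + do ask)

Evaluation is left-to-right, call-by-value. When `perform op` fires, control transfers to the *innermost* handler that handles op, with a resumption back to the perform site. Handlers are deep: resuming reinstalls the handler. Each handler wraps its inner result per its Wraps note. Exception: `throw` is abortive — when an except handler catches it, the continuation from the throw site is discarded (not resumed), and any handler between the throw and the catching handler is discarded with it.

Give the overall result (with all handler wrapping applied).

Evaluation trace:
ask @ H1 ⇒ 8
ask @ H1 ⇒ 8
H0 returns 19
H1 returns 19
= 19

Answer: 19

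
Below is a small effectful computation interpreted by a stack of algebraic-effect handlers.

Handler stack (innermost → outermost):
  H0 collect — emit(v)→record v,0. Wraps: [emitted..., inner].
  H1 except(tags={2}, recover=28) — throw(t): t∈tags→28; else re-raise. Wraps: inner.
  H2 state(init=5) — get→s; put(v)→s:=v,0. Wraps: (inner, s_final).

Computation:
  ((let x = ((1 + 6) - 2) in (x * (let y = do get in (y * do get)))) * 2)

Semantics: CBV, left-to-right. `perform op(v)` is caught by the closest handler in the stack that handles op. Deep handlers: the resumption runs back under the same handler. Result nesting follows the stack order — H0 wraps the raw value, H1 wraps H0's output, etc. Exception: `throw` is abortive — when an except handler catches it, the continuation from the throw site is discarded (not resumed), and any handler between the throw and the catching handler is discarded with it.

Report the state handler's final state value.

Answer: 5

Step-by-step:
get @ H2 ⇒ 5
get @ H2 ⇒ 5
H0 returns [250]
H1 returns [250]
H2 returns ([250], 5)
= ([250], 5)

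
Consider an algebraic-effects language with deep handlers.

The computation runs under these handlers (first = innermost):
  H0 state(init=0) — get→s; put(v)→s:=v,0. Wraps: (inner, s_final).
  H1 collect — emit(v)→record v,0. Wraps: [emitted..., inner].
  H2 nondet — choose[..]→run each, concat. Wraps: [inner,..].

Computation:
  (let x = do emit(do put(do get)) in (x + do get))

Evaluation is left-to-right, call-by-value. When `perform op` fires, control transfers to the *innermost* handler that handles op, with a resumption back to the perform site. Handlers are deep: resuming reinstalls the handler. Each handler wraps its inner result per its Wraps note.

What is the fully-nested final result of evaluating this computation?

Answer: [[0, (0, 0)]]

Evaluation trace:
get @ H0 ⇒ 0
put(0) @ H0 ⇒ s:=0
emit(0) @ H1 ⇒ out+=0
get @ H0 ⇒ 0
H0 returns (0, 0)
H1 returns [0, (0, 0)]
H2 returns [[0, (0, 0)]]
= [[0, (0, 0)]]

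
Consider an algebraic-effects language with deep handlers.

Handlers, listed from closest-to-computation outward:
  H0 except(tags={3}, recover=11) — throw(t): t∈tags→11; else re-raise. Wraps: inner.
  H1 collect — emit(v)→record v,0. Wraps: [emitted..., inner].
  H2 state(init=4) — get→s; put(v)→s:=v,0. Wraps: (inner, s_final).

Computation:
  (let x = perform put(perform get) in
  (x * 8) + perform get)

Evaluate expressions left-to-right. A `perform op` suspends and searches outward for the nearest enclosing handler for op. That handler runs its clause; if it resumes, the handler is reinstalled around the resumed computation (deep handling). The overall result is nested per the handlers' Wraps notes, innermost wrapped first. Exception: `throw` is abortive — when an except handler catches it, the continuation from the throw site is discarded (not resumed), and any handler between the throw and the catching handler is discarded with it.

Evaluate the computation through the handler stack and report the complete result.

Step-by-step:
get @ H2 ⇒ 4
put(4) @ H2 ⇒ s:=4
get @ H2 ⇒ 4
H0 returns 4
H1 returns [4]
H2 returns ([4], 4)
= ([4], 4)

Answer: ([4], 4)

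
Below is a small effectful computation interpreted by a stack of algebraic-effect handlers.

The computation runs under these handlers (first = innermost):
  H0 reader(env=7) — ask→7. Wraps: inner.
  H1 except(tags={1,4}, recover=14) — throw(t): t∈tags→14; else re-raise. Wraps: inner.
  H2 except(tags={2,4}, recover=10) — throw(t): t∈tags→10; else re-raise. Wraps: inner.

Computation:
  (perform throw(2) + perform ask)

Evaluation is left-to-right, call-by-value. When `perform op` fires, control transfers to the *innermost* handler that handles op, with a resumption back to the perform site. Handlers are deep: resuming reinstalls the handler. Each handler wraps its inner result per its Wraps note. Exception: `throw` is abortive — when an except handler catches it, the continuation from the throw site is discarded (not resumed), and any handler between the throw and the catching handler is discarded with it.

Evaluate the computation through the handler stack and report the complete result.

Step-by-step:
throw(2) @ H1 re-raised
throw(2) @ H2 caught ⇒ 10
= 10

Answer: 10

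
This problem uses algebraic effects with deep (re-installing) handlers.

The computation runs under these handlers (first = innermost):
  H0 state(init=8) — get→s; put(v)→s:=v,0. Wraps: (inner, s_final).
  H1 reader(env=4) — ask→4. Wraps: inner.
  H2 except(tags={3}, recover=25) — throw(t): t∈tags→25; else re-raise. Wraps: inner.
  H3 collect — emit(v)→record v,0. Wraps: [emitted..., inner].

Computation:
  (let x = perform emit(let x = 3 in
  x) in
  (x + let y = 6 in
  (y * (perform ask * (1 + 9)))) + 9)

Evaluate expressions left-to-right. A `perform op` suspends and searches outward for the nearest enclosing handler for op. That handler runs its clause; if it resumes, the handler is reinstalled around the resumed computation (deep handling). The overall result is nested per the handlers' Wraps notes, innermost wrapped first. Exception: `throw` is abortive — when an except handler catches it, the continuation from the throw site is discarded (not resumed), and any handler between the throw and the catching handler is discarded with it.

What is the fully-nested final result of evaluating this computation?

Step-by-step:
emit(3) @ H3 ⇒ out+=3
ask @ H1 ⇒ 4
H0 returns (249, 8)
H1 returns (249, 8)
H2 returns (249, 8)
H3 returns [3, (249, 8)]
= [3, (249, 8)]

Answer: [3, (249, 8)]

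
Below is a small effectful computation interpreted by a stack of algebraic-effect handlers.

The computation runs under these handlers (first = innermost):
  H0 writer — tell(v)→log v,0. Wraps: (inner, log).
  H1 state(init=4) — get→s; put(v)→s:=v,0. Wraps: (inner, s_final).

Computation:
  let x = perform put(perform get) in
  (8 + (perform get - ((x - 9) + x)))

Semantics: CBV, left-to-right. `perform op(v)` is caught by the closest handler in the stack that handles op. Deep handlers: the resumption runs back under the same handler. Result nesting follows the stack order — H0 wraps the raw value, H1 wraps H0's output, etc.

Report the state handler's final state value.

Answer: 4

Evaluation trace:
get @ H1 ⇒ 4
put(4) @ H1 ⇒ s:=4
get @ H1 ⇒ 4
H0 returns (21, ())
H1 returns ((21, ()), 4)
= ((21, ()), 4)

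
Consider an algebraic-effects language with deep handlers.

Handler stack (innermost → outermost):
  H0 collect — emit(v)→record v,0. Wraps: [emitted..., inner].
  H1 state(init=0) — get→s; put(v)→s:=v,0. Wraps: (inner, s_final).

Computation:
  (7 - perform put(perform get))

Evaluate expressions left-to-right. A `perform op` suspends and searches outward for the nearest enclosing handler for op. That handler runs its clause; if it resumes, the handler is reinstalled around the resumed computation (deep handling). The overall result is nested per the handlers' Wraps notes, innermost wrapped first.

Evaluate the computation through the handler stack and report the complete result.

Answer: ([7], 0)

Working:
get @ H1 ⇒ 0
put(0) @ H1 ⇒ s:=0
H0 returns [7]
H1 returns ([7], 0)
= ([7], 0)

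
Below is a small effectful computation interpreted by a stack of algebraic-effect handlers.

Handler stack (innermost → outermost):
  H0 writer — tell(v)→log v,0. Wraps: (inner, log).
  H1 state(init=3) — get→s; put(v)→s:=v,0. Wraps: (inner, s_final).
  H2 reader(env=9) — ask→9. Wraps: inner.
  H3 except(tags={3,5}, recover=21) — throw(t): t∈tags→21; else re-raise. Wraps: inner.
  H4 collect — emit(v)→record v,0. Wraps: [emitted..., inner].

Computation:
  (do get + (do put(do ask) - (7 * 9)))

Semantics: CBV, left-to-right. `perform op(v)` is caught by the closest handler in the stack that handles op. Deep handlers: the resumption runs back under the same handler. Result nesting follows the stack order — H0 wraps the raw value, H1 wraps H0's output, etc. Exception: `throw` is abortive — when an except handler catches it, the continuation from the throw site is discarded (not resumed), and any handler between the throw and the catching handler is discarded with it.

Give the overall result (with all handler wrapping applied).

Evaluation trace:
get @ H1 ⇒ 3
ask @ H2 ⇒ 9
put(9) @ H1 ⇒ s:=9
H0 returns (-60, ())
H1 returns ((-60, ()), 9)
H2 returns ((-60, ()), 9)
H3 returns ((-60, ()), 9)
H4 returns [((-60, ()), 9)]
= [((-60, ()), 9)]

Answer: [((-60, ()), 9)]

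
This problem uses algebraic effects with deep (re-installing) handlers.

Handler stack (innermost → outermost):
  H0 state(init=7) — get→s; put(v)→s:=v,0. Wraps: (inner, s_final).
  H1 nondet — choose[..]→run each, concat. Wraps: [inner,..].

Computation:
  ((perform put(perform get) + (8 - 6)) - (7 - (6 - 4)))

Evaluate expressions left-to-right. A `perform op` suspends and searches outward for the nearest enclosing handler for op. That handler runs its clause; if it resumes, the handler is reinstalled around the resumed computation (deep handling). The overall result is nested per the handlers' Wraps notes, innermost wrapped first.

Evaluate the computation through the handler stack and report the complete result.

Answer: [(-3, 7)]

Step-by-step:
get @ H0 ⇒ 7
put(7) @ H0 ⇒ s:=7
H0 returns (-3, 7)
H1 returns [(-3, 7)]
= [(-3, 7)]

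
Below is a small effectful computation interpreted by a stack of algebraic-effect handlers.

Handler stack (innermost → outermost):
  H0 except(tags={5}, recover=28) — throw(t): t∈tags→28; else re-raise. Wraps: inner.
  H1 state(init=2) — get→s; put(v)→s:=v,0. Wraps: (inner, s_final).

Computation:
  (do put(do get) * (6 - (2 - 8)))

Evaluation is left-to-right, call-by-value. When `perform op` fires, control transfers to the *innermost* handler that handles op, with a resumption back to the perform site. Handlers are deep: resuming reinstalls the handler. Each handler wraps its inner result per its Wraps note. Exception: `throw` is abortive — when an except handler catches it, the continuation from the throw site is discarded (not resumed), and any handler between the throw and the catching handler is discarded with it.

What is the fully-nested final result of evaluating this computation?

Step-by-step:
get @ H1 ⇒ 2
put(2) @ H1 ⇒ s:=2
H0 returns 0
H1 returns (0, 2)
= (0, 2)

Answer: (0, 2)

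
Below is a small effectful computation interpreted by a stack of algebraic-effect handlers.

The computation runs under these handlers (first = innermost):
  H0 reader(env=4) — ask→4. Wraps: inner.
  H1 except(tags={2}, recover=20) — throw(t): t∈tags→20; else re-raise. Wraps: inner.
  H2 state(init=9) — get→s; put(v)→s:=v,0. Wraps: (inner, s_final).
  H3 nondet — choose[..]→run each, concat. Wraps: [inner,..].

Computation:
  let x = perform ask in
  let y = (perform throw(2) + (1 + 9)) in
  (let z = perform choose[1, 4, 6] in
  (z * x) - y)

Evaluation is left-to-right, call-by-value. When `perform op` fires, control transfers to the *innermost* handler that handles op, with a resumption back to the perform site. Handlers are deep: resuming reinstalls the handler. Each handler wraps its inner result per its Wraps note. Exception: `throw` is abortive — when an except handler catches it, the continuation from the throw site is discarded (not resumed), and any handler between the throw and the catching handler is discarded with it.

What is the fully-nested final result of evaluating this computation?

Step-by-step:
ask @ H0 ⇒ 4
throw(2) @ H1 caught ⇒ 20
H2 returns (20, 9)
H3 returns [(20, 9)]
= [(20, 9)]

Answer: [(20, 9)]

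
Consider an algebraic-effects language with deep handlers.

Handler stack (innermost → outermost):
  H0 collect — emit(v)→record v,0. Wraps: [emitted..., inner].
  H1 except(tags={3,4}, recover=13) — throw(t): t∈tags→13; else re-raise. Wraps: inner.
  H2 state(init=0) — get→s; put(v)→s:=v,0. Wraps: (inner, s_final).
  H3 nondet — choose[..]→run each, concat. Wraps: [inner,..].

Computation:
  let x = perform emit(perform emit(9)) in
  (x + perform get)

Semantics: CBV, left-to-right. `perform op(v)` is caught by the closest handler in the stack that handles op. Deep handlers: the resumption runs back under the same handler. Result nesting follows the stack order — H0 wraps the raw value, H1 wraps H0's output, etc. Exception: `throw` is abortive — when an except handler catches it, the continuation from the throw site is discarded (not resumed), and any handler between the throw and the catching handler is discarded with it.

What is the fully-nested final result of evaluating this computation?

Answer: [([9, 0, 0], 0)]

Working:
emit(9) @ H0 ⇒ out+=9
emit(0) @ H0 ⇒ out+=0
get @ H2 ⇒ 0
H0 returns [9, 0, 0]
H1 returns [9, 0, 0]
H2 returns ([9, 0, 0], 0)
H3 returns [([9, 0, 0], 0)]
= [([9, 0, 0], 0)]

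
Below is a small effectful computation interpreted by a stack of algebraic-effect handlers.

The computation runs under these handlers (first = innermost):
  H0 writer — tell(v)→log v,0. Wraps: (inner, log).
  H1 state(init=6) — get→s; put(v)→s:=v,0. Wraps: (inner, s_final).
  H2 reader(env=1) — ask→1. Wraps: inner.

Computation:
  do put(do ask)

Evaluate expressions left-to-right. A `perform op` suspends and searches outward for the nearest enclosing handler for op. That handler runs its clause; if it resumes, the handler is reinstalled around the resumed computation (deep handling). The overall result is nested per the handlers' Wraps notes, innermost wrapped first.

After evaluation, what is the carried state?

Step-by-step:
ask @ H2 ⇒ 1
put(1) @ H1 ⇒ s:=1
H0 returns (0, ())
H1 returns ((0, ()), 1)
H2 returns ((0, ()), 1)
= ((0, ()), 1)

Answer: 1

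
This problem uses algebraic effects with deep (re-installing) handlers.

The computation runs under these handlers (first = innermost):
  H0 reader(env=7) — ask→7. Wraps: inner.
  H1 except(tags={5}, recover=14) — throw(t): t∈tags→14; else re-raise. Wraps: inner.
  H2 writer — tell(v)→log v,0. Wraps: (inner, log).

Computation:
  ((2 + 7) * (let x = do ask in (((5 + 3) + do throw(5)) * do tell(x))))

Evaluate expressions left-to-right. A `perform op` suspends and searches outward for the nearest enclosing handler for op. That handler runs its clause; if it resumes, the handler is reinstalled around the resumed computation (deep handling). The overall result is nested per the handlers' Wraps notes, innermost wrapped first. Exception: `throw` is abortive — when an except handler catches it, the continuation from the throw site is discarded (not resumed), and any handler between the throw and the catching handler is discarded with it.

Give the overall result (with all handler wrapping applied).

Working:
ask @ H0 ⇒ 7
throw(5) @ H1 caught ⇒ 14
H2 returns (14, ())
= (14, ())

Answer: (14, ())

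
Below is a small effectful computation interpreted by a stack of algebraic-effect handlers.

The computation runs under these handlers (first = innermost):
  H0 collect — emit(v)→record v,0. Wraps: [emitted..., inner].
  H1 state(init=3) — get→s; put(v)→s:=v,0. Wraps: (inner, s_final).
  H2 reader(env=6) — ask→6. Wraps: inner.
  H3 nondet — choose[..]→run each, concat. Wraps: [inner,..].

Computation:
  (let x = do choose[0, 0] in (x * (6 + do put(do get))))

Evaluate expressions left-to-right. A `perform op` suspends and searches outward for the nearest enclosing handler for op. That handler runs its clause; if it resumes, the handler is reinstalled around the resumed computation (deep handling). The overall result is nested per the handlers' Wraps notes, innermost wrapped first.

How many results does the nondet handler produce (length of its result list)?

Step-by-step:
choose[0, 0] @ H3
  branch[0] choose=0:
    get @ H1 ⇒ 3
    put(3) @ H1 ⇒ s:=3
    H0 returns [0]
    H1 returns ([0], 3)
    H2 returns ([0], 3)
    H3 returns [([0], 3)]
  branch[1] choose=0:
    get @ H1 ⇒ 3
    put(3) @ H1 ⇒ s:=3
    H0 returns [0]
    H1 returns ([0], 3)
    H2 returns ([0], 3)
    H3 returns [([0], 3)]
= [([0], 3), ([0], 3)]

Answer: 2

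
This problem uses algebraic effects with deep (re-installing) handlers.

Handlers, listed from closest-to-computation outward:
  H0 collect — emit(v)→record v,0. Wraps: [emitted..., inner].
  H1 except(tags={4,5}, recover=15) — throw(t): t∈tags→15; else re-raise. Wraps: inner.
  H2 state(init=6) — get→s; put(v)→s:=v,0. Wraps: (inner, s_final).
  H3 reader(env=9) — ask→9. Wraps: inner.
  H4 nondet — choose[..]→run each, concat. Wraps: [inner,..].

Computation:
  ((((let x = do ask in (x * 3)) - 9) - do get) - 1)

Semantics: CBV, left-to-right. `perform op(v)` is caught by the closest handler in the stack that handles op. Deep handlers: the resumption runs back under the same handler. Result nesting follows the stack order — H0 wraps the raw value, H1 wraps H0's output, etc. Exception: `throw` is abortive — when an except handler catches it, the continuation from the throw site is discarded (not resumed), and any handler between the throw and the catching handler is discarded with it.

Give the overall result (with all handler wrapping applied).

Answer: [([11], 6)]

Evaluation trace:
ask @ H3 ⇒ 9
get @ H2 ⇒ 6
H0 returns [11]
H1 returns [11]
H2 returns ([11], 6)
H3 returns ([11], 6)
H4 returns [([11], 6)]
= [([11], 6)]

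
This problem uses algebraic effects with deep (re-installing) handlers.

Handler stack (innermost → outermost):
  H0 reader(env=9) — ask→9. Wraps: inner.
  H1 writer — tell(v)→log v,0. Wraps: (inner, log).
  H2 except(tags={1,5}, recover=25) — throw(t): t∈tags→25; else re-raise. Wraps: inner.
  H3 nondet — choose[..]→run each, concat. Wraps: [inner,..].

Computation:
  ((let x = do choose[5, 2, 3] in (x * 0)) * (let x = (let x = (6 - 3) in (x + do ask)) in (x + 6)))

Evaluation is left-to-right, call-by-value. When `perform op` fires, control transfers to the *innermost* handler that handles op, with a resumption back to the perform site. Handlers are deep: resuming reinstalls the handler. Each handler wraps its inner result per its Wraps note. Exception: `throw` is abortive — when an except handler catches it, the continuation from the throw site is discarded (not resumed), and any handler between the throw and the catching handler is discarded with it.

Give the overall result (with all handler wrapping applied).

Step-by-step:
choose[5, 2, 3] @ H3
  branch[0] choose=5:
    ask @ H0 ⇒ 9
    H0 returns 0
    H1 returns (0, ())
    H2 returns (0, ())
    H3 returns [(0, ())]
  branch[1] choose=2:
    ask @ H0 ⇒ 9
    H0 returns 0
    H1 returns (0, ())
    H2 returns (0, ())
    H3 returns [(0, ())]
  branch[2] choose=3:
    ask @ H0 ⇒ 9
    H0 returns 0
    H1 returns (0, ())
    H2 returns (0, ())
    H3 returns [(0, ())]
= [(0, ()), (0, ()), (0, ())]

Answer: [(0, ()), (0, ()), (0, ())]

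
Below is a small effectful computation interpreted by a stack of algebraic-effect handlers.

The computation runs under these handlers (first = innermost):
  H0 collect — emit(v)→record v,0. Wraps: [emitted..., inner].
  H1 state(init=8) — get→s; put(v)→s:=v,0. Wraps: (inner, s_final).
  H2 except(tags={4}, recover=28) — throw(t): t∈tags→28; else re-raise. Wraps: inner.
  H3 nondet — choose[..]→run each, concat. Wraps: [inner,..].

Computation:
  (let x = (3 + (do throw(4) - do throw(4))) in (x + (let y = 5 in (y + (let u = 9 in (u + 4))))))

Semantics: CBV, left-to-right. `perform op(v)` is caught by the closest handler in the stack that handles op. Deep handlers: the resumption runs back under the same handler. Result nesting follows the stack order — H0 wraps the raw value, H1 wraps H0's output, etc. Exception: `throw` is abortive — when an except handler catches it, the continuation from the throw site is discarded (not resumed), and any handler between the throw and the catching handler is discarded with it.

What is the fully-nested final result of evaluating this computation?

Answer: [28]

Working:
throw(4) @ H2 caught ⇒ 28
H3 returns [28]
= [28]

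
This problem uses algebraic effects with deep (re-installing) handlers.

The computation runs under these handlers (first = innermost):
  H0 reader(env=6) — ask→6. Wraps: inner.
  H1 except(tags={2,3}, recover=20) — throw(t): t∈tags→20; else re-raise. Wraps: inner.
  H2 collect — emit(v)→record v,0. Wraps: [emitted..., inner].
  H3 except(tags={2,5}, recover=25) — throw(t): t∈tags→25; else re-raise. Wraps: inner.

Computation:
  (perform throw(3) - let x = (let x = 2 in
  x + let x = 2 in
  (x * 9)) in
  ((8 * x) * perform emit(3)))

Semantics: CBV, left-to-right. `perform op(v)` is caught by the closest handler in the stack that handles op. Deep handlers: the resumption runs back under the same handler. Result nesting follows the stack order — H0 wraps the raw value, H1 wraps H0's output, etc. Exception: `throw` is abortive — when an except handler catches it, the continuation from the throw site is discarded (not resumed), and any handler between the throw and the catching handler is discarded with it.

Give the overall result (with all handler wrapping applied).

Answer: [20]

Working:
throw(3) @ H1 caught ⇒ 20
H2 returns [20]
H3 returns [20]
= [20]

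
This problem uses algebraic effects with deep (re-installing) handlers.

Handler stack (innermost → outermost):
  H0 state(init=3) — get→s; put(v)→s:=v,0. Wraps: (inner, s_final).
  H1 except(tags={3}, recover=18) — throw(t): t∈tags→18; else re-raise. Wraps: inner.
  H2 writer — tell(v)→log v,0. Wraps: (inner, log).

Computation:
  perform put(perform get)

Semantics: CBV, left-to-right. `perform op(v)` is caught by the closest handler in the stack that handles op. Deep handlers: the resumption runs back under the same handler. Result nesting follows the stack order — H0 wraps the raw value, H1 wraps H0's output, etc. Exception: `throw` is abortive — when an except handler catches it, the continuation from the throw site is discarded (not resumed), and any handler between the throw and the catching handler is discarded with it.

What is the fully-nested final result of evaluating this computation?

Step-by-step:
get @ H0 ⇒ 3
put(3) @ H0 ⇒ s:=3
H0 returns (0, 3)
H1 returns (0, 3)
H2 returns ((0, 3), ())
= ((0, 3), ())

Answer: ((0, 3), ())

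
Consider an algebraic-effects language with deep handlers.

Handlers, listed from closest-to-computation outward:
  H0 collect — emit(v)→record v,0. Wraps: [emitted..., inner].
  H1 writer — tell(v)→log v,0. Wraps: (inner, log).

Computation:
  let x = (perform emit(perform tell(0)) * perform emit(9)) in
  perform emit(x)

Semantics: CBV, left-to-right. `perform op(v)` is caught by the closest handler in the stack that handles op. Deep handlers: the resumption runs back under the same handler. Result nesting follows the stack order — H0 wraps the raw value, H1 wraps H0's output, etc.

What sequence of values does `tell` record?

Evaluation trace:
tell(0) @ H1 ⇒ log+=0
emit(0) @ H0 ⇒ out+=0
emit(9) @ H0 ⇒ out+=9
emit(0) @ H0 ⇒ out+=0
H0 returns [0, 9, 0, 0]
H1 returns ([0, 9, 0, 0], (0))
= ([0, 9, 0, 0], (0))

Answer: (0)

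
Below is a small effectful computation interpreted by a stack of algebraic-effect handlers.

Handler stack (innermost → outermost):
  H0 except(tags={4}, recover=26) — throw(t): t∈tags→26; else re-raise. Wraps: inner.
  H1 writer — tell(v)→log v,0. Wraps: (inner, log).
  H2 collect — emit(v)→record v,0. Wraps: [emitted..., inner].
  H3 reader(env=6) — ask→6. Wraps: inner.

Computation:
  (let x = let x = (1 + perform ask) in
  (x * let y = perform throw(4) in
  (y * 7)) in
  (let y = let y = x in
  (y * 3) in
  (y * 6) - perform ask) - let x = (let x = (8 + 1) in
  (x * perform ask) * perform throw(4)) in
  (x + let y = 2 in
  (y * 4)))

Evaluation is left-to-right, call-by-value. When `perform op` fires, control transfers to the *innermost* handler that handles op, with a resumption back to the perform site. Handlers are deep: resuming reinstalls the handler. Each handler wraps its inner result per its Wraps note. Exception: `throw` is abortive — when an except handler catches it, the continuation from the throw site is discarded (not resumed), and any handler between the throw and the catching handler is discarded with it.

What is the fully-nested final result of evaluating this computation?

Evaluation trace:
ask @ H3 ⇒ 6
throw(4) @ H0 caught ⇒ 26
H1 returns (26, ())
H2 returns [(26, ())]
H3 returns [(26, ())]
= [(26, ())]

Answer: [(26, ())]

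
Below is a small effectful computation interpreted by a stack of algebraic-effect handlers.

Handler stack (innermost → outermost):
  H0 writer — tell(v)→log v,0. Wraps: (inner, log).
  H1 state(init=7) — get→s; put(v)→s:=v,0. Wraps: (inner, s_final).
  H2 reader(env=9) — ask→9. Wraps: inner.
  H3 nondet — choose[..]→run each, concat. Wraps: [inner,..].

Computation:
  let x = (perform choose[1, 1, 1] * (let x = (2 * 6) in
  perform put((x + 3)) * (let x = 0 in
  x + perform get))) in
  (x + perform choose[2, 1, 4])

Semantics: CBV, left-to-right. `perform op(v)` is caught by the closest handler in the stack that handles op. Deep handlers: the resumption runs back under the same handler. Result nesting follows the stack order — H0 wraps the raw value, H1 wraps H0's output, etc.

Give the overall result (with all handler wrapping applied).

Evaluation trace:
choose[1, 1, 1] @ H3
  branch[0] choose=1:
    put(15) @ H1 ⇒ s:=15
    get @ H1 ⇒ 15
    choose[2, 1, 4] @ H3
      branch[0] choose=2:
        H0 returns (2, ())
        H1 returns ((2, ()), 15)
        H2 returns ((2, ()), 15)
        H3 returns [((2, ()), 15)]
      branch[1] choose=1:
        H0 returns (1, ())
        H1 returns ((1, ()), 15)
        H2 returns ((1, ()), 15)
        H3 returns [((1, ()), 15)]
      branch[2] choose=4:
        H0 returns (4, ())
        H1 returns ((4, ()), 15)
        H2 returns ((4, ()), 15)
        H3 returns [((4, ()), 15)]
  branch[1] choose=1:
    put(15) @ H1 ⇒ s:=15
    get @ H1 ⇒ 15
    choose[2, 1, 4] @ H3
      branch[0] choose=2:
        H0 returns (2, ())
        H1 returns ((2, ()), 15)
        H2 returns ((2, ()), 15)
        H3 returns [((2, ()), 15)]
      branch[1] choose=1:
        H0 returns (1, ())
        H1 returns ((1, ()), 15)
        H2 returns ((1, ()), 15)
        H3 returns [((1, ()), 15)]
      branch[2] choose=4:
        H0 returns (4, ())
        H1 returns ((4, ()), 15)
        H2 returns ((4, ()), 15)
        H3 returns [((4, ()), 15)]
  branch[2] choose=1:
    put(15) @ H1 ⇒ s:=15
    get @ H1 ⇒ 15
    choose[2, 1, 4] @ H3
      branch[0] choose=2:
        H0 returns (2, ())
        H1 returns ((2, ()), 15)
        H2 returns ((2, ()), 15)
        H3 returns [((2, ()), 15)]
      branch[1] choose=1:
        H0 returns (1, ())
        H1 returns ((1, ()), 15)
        H2 returns ((1, ()), 15)
        H3 returns [((1, ()), 15)]
      branch[2] choose=4:
        H0 returns (4, ())
        H1 returns ((4, ()), 15)
        H2 returns ((4, ()), 15)
        H3 returns [((4, ()), 15)]
= [((2, ()), 15), ((1, ()), 15), ((4, ()), 15), ((2, ()), 15), ((1, ()), 15), ((4, ()), 15), ((2, ()), 15), ((1, ()), 15), ((4, ()), 15)]

Answer: [((2, ()), 15), ((1, ()), 15), ((4, ()), 15), ((2, ()), 15), ((1, ()), 15), ((4, ()), 15), ((2, ()), 15), ((1, ()), 15), ((4, ()), 15)]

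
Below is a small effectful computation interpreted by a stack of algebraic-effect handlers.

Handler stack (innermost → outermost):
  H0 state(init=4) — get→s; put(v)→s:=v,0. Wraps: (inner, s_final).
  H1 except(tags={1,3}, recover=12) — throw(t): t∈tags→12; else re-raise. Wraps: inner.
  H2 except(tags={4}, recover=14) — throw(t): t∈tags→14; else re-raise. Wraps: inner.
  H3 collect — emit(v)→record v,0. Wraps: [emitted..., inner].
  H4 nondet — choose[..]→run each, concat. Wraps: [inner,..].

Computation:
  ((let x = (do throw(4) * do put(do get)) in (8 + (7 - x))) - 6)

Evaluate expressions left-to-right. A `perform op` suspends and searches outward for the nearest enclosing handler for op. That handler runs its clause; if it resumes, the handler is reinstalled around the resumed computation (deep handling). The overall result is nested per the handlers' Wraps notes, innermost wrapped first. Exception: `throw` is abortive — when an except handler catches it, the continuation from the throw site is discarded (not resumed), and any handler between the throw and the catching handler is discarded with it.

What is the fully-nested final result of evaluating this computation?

Step-by-step:
throw(4) @ H1 re-raised
throw(4) @ H2 caught ⇒ 14
H3 returns [14]
H4 returns [[14]]
= [[14]]

Answer: [[14]]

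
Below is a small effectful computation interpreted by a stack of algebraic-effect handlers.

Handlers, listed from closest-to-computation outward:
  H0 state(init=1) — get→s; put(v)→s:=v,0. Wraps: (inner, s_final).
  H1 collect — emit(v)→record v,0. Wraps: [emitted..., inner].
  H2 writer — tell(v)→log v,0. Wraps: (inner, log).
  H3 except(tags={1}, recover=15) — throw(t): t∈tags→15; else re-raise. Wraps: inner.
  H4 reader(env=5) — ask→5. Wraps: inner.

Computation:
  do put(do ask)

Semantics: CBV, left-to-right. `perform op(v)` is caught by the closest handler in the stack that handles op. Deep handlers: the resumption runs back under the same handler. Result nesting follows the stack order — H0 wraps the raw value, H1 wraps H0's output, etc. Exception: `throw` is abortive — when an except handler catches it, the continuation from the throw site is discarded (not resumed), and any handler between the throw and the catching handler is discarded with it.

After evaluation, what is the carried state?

Working:
ask @ H4 ⇒ 5
put(5) @ H0 ⇒ s:=5
H0 returns (0, 5)
H1 returns [(0, 5)]
H2 returns ([(0, 5)], ())
H3 returns ([(0, 5)], ())
H4 returns ([(0, 5)], ())
= ([(0, 5)], ())

Answer: 5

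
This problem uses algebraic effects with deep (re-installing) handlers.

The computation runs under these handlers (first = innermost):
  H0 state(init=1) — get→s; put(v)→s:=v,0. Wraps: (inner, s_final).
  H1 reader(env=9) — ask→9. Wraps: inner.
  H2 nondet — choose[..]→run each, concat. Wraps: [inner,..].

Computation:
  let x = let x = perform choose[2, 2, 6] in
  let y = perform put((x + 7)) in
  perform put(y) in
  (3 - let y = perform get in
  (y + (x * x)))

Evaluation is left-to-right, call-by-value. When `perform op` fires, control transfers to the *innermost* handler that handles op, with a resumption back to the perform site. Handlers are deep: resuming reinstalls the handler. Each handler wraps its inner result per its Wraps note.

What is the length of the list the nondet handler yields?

Working:
choose[2, 2, 6] @ H2
  branch[0] choose=2:
    put(9) @ H0 ⇒ s:=9
    put(0) @ H0 ⇒ s:=0
    get @ H0 ⇒ 0
    H0 returns (3, 0)
    H1 returns (3, 0)
    H2 returns [(3, 0)]
  branch[1] choose=2:
    put(9) @ H0 ⇒ s:=9
    put(0) @ H0 ⇒ s:=0
    get @ H0 ⇒ 0
    H0 returns (3, 0)
    H1 returns (3, 0)
    H2 returns [(3, 0)]
  branch[2] choose=6:
    put(13) @ H0 ⇒ s:=13
    put(0) @ H0 ⇒ s:=0
    get @ H0 ⇒ 0
    H0 returns (3, 0)
    H1 returns (3, 0)
    H2 returns [(3, 0)]
= [(3, 0), (3, 0), (3, 0)]

Answer: 3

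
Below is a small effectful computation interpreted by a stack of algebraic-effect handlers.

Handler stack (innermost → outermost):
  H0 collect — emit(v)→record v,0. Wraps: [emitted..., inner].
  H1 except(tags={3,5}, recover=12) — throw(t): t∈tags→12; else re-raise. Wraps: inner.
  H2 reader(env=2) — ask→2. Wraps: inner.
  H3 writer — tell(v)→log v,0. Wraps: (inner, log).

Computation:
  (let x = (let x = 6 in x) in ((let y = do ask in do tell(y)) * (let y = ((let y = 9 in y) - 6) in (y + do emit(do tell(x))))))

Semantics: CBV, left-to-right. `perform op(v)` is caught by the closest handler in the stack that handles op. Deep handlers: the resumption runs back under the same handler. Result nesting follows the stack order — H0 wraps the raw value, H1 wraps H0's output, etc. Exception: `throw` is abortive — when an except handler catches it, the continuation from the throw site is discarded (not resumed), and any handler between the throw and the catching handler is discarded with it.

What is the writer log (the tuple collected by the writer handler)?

Answer: (2, 6)

Working:
ask @ H2 ⇒ 2
tell(2) @ H3 ⇒ log+=2
tell(6) @ H3 ⇒ log+=6
emit(0) @ H0 ⇒ out+=0
H0 returns [0, 0]
H1 returns [0, 0]
H2 returns [0, 0]
H3 returns ([0, 0], (2, 6))
= ([0, 0], (2, 6))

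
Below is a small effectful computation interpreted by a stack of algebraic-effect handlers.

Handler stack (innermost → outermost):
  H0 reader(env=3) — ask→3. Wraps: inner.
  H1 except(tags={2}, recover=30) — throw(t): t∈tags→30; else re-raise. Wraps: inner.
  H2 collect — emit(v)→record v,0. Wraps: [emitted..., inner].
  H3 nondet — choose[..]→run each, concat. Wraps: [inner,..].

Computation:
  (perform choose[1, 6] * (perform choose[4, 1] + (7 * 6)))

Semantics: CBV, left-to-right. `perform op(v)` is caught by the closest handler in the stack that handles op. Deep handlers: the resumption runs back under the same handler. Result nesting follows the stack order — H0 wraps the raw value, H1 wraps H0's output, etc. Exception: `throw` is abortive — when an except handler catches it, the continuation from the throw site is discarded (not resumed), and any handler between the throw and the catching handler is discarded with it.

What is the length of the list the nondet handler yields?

Working:
choose[1, 6] @ H3
  branch[0] choose=1:
    choose[4, 1] @ H3
      branch[0] choose=4:
        H0 returns 46
        H1 returns 46
        H2 returns [46]
        H3 returns [[46]]
      branch[1] choose=1:
        H0 returns 43
        H1 returns 43
        H2 returns [43]
        H3 returns [[43]]
  branch[1] choose=6:
    choose[4, 1] @ H3
      branch[0] choose=4:
        H0 returns 276
        H1 returns 276
        H2 returns [276]
        H3 returns [[276]]
      branch[1] choose=1:
        H0 returns 258
        H1 returns 258
        H2 returns [258]
        H3 returns [[258]]
= [[46], [43], [276], [258]]

Answer: 4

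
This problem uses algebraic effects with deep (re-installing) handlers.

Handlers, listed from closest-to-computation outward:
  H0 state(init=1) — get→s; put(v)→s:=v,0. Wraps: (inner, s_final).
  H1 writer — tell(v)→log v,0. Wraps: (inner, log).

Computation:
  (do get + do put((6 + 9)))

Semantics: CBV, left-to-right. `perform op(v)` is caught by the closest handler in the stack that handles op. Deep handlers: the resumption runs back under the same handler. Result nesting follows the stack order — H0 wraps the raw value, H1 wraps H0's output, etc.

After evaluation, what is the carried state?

Working:
get @ H0 ⇒ 1
put(15) @ H0 ⇒ s:=15
H0 returns (1, 15)
H1 returns ((1, 15), ())
= ((1, 15), ())

Answer: 15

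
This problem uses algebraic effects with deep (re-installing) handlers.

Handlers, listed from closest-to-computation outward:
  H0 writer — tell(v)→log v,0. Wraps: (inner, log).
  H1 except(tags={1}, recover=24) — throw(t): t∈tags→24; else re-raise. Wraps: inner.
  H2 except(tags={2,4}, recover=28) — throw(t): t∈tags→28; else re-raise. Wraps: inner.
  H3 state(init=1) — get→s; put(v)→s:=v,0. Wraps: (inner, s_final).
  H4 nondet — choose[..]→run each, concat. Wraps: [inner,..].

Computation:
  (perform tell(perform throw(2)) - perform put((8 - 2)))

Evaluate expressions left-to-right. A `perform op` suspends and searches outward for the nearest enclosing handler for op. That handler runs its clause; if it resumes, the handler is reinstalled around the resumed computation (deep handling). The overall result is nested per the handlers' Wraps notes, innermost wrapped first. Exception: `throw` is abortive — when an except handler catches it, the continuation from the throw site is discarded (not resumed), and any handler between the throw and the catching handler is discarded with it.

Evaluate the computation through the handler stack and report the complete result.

Evaluation trace:
throw(2) @ H1 re-raised
throw(2) @ H2 caught ⇒ 28
H3 returns (28, 1)
H4 returns [(28, 1)]
= [(28, 1)]

Answer: [(28, 1)]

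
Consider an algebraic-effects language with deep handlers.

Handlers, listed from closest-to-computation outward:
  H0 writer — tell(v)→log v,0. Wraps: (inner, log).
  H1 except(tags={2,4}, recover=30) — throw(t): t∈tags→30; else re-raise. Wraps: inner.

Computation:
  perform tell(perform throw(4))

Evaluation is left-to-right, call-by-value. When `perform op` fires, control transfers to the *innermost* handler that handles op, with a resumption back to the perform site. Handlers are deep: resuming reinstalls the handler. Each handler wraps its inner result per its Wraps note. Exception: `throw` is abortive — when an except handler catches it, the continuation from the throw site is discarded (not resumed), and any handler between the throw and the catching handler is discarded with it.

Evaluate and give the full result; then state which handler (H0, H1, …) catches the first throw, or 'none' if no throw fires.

Answer: 30 ; first throw caught by: H1

Working:
throw(4) @ H1 caught ⇒ 30
= 30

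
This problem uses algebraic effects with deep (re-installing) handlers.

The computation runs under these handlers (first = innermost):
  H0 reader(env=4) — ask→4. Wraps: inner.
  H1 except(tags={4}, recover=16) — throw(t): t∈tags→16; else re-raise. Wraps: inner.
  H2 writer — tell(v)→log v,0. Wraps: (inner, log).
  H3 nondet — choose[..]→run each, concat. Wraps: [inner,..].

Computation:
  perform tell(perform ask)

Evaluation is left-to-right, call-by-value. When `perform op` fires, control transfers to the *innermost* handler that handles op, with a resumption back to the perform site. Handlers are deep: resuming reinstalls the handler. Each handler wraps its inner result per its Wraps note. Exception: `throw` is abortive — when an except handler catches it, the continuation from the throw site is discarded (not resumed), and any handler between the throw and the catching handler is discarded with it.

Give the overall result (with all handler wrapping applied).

Answer: [(0, (4))]

Working:
ask @ H0 ⇒ 4
tell(4) @ H2 ⇒ log+=4
H0 returns 0
H1 returns 0
H2 returns (0, (4))
H3 returns [(0, (4))]
= [(0, (4))]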